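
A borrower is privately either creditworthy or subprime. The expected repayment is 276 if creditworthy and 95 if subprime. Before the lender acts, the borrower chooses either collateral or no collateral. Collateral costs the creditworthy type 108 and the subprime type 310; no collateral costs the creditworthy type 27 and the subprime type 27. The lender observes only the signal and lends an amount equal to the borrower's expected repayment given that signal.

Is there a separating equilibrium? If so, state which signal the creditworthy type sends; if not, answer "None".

Try creditworthy → collateral, subprime → no collateral:
  Under separation the lender infers type exactly: collateral → creditworthy (pays 276), no collateral → subprime (pays 95).
  Creditworthy: collateral gives 276 − 108 = 168; no collateral gives 95 − 27 = 68. No deviation. ✓
  Subprime: no collateral gives 95 − 27 = 68; collateral gives 276 − 310 = -34. No deviation. ✓
Both hold — the creditworthy type sends collateral.

collateral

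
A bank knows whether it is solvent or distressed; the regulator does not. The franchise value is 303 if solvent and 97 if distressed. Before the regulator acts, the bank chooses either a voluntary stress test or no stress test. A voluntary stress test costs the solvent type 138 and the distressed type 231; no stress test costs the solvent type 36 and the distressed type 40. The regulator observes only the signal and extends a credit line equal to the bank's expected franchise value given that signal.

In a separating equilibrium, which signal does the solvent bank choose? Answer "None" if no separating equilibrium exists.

Try solvent → stress test, distressed → no stress test:
  Under separation the regulator infers type exactly: stress test → solvent (pays 303), no stress test → distressed (pays 97).
  Solvent: stress test gives 303 − 138 = 165; no stress test gives 97 − 36 = 61. No deviation. ✓
  Distressed: no stress test gives 97 − 40 = 57; stress test gives 303 − 231 = 72. Would deviate. ✗
Try solvent → no stress test, distressed → stress test:
  Under separation the regulator infers type exactly: no stress test → solvent (pays 303), stress test → distressed (pays 97).
  Solvent: no stress test gives 303 − 36 = 267; stress test gives 97 − 138 = -41. No deviation. ✓
  Distressed: stress test gives 97 − 231 = -134; no stress test gives 303 − 40 = 263. Would deviate. ✗
Neither assignment is incentive-compatible.

None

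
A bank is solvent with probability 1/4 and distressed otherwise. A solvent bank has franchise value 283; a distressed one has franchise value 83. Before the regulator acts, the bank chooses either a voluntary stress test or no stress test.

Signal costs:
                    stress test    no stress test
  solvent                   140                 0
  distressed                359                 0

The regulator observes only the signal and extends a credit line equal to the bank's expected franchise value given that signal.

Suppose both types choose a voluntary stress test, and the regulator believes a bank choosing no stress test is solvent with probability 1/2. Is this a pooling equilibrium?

On the equilibrium path (stress test) the regulator holds the prior 1/4 and pays 1/4·283 + 3/4·83 = 133. Off-path (no stress test) belief 1/2 gives 1/2·283 + 1/2·83 = 183.
Solvent: stress test gives 133 − 140 = -7; no stress test gives 183 − 0 = 183. Deviates. ✗
Distressed: stress test gives 133 − 359 = -226; no stress test gives 183 − 0 = 183. Deviates. ✗

No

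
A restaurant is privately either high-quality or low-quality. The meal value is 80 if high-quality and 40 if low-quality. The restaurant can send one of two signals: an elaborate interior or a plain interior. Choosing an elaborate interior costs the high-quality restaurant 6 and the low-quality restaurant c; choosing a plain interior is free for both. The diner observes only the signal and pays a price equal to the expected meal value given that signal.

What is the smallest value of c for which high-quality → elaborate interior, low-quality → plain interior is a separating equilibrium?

40

Under separation: elaborate interior → high-quality (pays 80); plain interior → low-quality (pays 40).
High-quality: 80 − 6 = 74 ≥ 40 − 0 = 40. Holds regardless of c. ✓
Low-quality: 40 − 0 ≥ 80 − c, so c ≥ 80 − 40 = 40.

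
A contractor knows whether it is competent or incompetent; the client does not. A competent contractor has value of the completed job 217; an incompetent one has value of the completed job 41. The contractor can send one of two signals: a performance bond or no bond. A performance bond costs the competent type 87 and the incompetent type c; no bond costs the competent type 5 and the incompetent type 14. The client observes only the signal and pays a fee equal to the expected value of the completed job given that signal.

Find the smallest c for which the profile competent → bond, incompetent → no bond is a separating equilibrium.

Under separation: bond → competent (pays 217); no bond → incompetent (pays 41).
Competent: 217 − 87 = 130 ≥ 41 − 5 = 36. Holds regardless of c. ✓
Incompetent: 41 − 14 ≥ 217 − c, so c ≥ 217 − 27 = 190.

190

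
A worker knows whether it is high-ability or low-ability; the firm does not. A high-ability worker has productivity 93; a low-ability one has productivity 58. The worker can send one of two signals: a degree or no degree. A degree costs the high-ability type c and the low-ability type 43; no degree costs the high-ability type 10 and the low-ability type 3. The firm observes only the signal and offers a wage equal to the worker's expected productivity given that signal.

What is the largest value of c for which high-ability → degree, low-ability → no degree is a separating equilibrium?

45

Under separation: degree → high-ability (pays 93); no degree → low-ability (pays 58).
Low-ability: 58 − 3 = 55 ≥ 93 − 43 = 50. Holds regardless of c. ✓
High-ability: 93 − c ≥ 58 − 10, so c ≤ 93 − 48 = 45.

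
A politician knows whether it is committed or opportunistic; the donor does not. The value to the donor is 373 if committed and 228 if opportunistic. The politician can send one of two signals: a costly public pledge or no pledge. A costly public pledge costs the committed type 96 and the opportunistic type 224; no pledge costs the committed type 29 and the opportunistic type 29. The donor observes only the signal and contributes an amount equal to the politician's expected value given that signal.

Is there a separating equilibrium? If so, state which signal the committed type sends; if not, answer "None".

Try committed → pledge, opportunistic → no pledge:
  If types separate, pledge earns payment 373 and no pledge earns 228.
  Committed: pledge gives 373 − 96 = 277; no pledge gives 228 − 29 = 199. No deviation. ✓
  Opportunistic: no pledge gives 228 − 29 = 199; pledge gives 373 − 224 = 149. No deviation. ✓
Both hold — the committed type sends pledge.

pledge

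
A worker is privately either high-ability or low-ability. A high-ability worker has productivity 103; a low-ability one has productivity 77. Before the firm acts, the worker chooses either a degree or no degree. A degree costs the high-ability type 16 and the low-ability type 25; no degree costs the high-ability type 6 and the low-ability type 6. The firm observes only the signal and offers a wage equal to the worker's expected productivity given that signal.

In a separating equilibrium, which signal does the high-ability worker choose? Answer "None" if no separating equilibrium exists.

Try high-ability → degree, low-ability → no degree:
  If types separate, degree earns payment 103 and no degree earns 77.
  High-ability: degree gives 103 − 16 = 87; no degree gives 77 − 6 = 71. No deviation. ✓
  Low-ability: no degree gives 77 − 6 = 71; degree gives 103 − 25 = 78. Would deviate. ✗
Try high-ability → no degree, low-ability → degree:
  If types separate, no degree earns payment 103 and degree earns 77.
  High-ability: no degree gives 103 − 6 = 97; degree gives 77 − 16 = 61. No deviation. ✓
  Low-ability: degree gives 77 − 25 = 52; no degree gives 103 − 6 = 97. Would deviate. ✗
Neither assignment is incentive-compatible.

None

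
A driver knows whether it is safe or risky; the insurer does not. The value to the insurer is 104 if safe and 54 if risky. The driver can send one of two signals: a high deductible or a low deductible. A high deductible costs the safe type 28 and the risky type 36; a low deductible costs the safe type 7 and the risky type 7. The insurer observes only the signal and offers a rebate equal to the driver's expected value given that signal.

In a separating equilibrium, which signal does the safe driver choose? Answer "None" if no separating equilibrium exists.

None

Try safe → high deductible, risky → low deductible:
  If types separate, high deductible earns payment 104 and low deductible earns 54.
  Safe: high deductible gives 104 − 28 = 76; low deductible gives 54 − 7 = 47. No deviation. ✓
  Risky: low deductible gives 54 − 7 = 47; high deductible gives 104 − 36 = 68. Would deviate. ✗
Try safe → low deductible, risky → high deductible:
  If types separate, low deductible earns payment 104 and high deductible earns 54.
  Safe: low deductible gives 104 − 7 = 97; high deductible gives 54 − 28 = 26. No deviation. ✓
  Risky: high deductible gives 54 − 36 = 18; low deductible gives 104 − 7 = 97. Would deviate. ✗
Neither assignment is incentive-compatible.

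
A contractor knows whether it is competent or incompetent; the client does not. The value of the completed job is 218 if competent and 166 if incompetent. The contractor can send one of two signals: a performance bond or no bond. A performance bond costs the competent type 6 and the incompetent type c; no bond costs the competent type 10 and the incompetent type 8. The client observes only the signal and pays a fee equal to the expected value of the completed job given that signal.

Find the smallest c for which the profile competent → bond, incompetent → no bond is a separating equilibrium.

60

Under separation: bond → competent (pays 218); no bond → incompetent (pays 166).
Competent: 218 − 6 = 212 ≥ 166 − 10 = 156. Holds regardless of c. ✓
Incompetent: 166 − 8 ≥ 218 − c, so c ≥ 218 − 158 = 60.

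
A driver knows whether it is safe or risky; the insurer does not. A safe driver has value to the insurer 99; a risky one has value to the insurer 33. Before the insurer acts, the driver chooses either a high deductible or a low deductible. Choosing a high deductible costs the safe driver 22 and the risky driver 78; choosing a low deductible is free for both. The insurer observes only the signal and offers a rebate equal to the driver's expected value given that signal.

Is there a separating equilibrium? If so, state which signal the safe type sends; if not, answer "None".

high deductible

Try safe → high deductible, risky → low deductible:
  If types separate, high deductible earns payment 99 and low deductible earns 33.
  Safe: high deductible gives 99 − 22 = 77; low deductible gives 33 − 0 = 33. No deviation. ✓
  Risky: low deductible gives 33 − 0 = 33; high deductible gives 99 − 78 = 21. No deviation. ✓
Both hold — the safe type sends high deductible.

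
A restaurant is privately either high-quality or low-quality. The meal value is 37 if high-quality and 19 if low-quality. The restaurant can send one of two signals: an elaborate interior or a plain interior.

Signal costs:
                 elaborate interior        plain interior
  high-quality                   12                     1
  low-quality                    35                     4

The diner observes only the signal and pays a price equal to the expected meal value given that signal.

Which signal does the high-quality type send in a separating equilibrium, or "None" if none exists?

elaborate interior

Try high-quality → elaborate interior, low-quality → plain interior:
  Under separation the diner infers type exactly: elaborate interior → high-quality (pays 37), plain interior → low-quality (pays 19).
  High-quality: elaborate interior gives 37 − 12 = 25; plain interior gives 19 − 1 = 18. No deviation. ✓
  Low-quality: plain interior gives 19 − 4 = 15; elaborate interior gives 37 − 35 = 2. No deviation. ✓
Both hold — the high-quality type sends elaborate interior.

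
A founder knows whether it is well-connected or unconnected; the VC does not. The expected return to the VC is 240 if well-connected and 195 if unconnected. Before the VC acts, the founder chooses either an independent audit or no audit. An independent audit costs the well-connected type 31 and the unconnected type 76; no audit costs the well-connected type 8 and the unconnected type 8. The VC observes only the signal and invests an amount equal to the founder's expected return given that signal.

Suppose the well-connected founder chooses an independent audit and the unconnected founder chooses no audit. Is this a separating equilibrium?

Yes

Under separation the VC infers type exactly: audit → well-connected (pays 240), no audit → unconnected (pays 195).
Well-connected: audit gives 240 − 31 = 209; no audit gives 195 − 8 = 187. No deviation. ✓
Unconnected: no audit gives 195 − 8 = 187; audit gives 240 − 76 = 164. No deviation. ✓
Neither type gains from mimicking the other.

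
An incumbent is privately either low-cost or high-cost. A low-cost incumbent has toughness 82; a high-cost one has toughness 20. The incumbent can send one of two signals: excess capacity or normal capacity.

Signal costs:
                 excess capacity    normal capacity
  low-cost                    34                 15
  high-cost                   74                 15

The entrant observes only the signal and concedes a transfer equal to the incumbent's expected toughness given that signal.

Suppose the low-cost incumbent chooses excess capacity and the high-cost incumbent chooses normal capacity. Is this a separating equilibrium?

If types separate, excess capacity earns payment 82 and normal capacity earns 20.
Low-cost: excess capacity gives 82 − 34 = 48; normal capacity gives 20 − 15 = 5. No deviation. ✓
High-cost: normal capacity gives 20 − 15 = 5; excess capacity gives 82 − 74 = 8. Would deviate. ✗

No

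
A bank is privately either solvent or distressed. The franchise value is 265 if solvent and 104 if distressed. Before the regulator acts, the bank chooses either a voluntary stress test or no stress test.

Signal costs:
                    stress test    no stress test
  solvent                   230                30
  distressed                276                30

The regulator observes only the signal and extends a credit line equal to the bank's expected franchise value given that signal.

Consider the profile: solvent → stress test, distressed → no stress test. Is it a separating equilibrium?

If types separate, stress test earns payment 265 and no stress test earns 104.
Solvent: stress test gives 265 − 230 = 35; no stress test gives 104 − 30 = 74. Would deviate. ✗
Distressed: no stress test gives 104 − 30 = 74; stress test gives 265 − 276 = -11. No deviation. ✓

No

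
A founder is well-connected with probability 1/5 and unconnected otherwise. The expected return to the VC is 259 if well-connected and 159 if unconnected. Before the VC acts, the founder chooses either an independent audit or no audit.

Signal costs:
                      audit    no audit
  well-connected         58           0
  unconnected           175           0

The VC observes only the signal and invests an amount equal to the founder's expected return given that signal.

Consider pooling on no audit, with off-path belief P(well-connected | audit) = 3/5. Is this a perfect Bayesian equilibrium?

Yes

At the pooled signal (no audit) the VC holds the prior 1/5 and pays 1/5·259 + 4/5·159 = 179. Off-path (audit) belief 3/5 gives 3/5·259 + 2/5·159 = 219.
Well-connected: no audit gives 179 − 0 = 179; audit gives 219 − 58 = 161. Stays. ✓
Unconnected: no audit gives 179 − 0 = 179; audit gives 219 − 175 = 44. Stays. ✓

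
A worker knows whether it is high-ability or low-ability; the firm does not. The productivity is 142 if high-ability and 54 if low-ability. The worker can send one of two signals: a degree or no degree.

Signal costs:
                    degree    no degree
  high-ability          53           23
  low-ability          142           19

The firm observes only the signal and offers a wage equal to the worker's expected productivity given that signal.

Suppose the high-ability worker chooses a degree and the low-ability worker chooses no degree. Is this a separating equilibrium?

Yes

Under separation the firm infers type exactly: degree → high-ability (pays 142), no degree → low-ability (pays 54).
High-ability: degree gives 142 − 53 = 89; no degree gives 54 − 23 = 31. No deviation. ✓
Low-ability: no degree gives 54 − 19 = 35; degree gives 142 − 142 = 0. No deviation. ✓
Both incentive constraints hold.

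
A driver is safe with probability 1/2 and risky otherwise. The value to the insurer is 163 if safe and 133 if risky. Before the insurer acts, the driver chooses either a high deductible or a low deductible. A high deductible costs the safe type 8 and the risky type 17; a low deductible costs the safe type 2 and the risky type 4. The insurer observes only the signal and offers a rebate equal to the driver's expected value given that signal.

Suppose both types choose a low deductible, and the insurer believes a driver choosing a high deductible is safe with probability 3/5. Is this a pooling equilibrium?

Yes

At the pooled signal (low deductible) the insurer holds the prior 1/2 and pays 1/2·163 + 1/2·133 = 148. Off-path (high deductible) belief 3/5 gives 3/5·163 + 2/5·133 = 151.
Safe: low deductible gives 148 − 2 = 146; high deductible gives 151 − 8 = 143. Stays. ✓
Risky: low deductible gives 148 − 4 = 144; high deductible gives 151 − 17 = 134. Stays. ✓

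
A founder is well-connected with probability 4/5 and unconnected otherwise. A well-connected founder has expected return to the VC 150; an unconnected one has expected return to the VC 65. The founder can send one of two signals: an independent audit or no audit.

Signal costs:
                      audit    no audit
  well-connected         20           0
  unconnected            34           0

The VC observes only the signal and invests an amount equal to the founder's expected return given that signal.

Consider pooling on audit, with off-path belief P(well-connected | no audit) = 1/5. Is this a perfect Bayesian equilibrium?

Yes

At the pooled signal (audit) the VC holds the prior 4/5 and pays 4/5·150 + 1/5·65 = 133. Off-path (no audit) belief 1/5 gives 1/5·150 + 4/5·65 = 82.
Well-connected: audit gives 133 − 20 = 113; no audit gives 82 − 0 = 82. Stays. ✓
Unconnected: audit gives 133 − 34 = 99; no audit gives 82 − 0 = 82. Stays. ✓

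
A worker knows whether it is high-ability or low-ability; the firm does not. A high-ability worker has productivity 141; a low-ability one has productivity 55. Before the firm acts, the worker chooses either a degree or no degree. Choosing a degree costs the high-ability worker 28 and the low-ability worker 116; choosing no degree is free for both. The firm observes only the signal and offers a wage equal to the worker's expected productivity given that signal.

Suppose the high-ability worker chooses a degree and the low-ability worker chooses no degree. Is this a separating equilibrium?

Yes

If types separate, degree earns payment 141 and no degree earns 55.
High-ability: degree gives 141 − 28 = 113; no degree gives 55 − 0 = 55. No deviation. ✓
Low-ability: no degree gives 55 − 0 = 55; degree gives 141 − 116 = 25. No deviation. ✓
Neither type gains from mimicking the other.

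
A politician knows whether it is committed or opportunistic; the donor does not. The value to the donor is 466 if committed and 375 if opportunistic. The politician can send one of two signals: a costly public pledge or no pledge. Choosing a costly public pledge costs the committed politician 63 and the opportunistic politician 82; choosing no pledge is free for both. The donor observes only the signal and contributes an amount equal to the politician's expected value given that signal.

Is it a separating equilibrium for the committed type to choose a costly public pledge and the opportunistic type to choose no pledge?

No

Under separation the donor infers type exactly: pledge → committed (pays 466), no pledge → opportunistic (pays 375).
Committed: pledge gives 466 − 63 = 403; no pledge gives 375 − 0 = 375. No deviation. ✓
Opportunistic: no pledge gives 375 − 0 = 375; pledge gives 466 − 82 = 384. Would deviate. ✗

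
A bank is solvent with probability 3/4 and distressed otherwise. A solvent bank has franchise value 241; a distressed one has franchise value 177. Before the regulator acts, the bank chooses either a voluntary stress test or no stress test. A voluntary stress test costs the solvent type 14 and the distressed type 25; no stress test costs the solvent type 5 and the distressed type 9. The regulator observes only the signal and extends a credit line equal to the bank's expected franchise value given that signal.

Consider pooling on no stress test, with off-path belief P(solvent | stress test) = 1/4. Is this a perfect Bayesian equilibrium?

At the pooled signal (no stress test) the regulator holds the prior 3/4 and pays 3/4·241 + 1/4·177 = 225. Off-path (stress test) belief 1/4 gives 1/4·241 + 3/4·177 = 193.
Solvent: no stress test gives 225 − 5 = 220; stress test gives 193 − 14 = 179. Stays. ✓
Distressed: no stress test gives 225 − 9 = 216; stress test gives 193 − 25 = 168. Stays. ✓

Yes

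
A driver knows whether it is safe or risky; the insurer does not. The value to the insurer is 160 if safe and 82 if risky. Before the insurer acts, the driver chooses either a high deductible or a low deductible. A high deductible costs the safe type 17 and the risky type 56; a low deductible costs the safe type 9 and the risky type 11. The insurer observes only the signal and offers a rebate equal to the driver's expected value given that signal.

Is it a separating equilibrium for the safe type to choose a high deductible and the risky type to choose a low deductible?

Under separation the insurer infers type exactly: high deductible → safe (pays 160), low deductible → risky (pays 82).
Safe: high deductible gives 160 − 17 = 143; low deductible gives 82 − 9 = 73. No deviation. ✓
Risky: low deductible gives 82 − 11 = 71; high deductible gives 160 − 56 = 104. Would deviate. ✗

No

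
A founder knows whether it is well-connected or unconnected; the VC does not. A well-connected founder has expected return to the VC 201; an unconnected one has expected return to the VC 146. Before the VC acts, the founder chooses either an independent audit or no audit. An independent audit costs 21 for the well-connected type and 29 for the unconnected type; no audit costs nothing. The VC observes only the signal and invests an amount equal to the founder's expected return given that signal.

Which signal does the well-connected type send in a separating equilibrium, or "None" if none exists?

None

Try well-connected → audit, unconnected → no audit:
  If types separate, audit earns payment 201 and no audit earns 146.
  Well-connected: audit gives 201 − 21 = 180; no audit gives 146 − 0 = 146. No deviation. ✓
  Unconnected: no audit gives 146 − 0 = 146; audit gives 201 − 29 = 172. Would deviate. ✗
Try well-connected → no audit, unconnected → audit:
  If types separate, no audit earns payment 201 and audit earns 146.
  Well-connected: no audit gives 201 − 0 = 201; audit gives 146 − 21 = 125. No deviation. ✓
  Unconnected: audit gives 146 − 29 = 117; no audit gives 201 − 0 = 201. Would deviate. ✗
Neither assignment is incentive-compatible.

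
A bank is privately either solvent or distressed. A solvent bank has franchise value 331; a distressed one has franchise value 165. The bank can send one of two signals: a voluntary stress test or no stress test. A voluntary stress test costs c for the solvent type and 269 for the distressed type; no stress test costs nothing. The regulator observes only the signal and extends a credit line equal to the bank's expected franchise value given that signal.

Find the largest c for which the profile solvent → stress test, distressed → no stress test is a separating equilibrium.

166

Under separation: stress test → solvent (pays 331); no stress test → distressed (pays 165).
Distressed: 165 − 0 = 165 ≥ 331 − 269 = 62. Holds regardless of c. ✓
Solvent: 331 − c ≥ 165 − 0, so c ≤ 331 − 165 = 166.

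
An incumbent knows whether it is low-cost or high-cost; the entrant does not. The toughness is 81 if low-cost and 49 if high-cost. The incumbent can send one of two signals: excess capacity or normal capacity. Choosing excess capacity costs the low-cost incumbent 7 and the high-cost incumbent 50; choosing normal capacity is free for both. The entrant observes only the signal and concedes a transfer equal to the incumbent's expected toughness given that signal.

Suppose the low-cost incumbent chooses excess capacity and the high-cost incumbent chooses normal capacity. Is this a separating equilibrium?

Yes

Under separation the entrant infers type exactly: excess capacity → low-cost (pays 81), normal capacity → high-cost (pays 49).
Low-cost: excess capacity gives 81 − 7 = 74; normal capacity gives 49 − 0 = 49. No deviation. ✓
High-cost: normal capacity gives 49 − 0 = 49; excess capacity gives 81 − 50 = 31. No deviation. ✓
Neither type gains from mimicking the other.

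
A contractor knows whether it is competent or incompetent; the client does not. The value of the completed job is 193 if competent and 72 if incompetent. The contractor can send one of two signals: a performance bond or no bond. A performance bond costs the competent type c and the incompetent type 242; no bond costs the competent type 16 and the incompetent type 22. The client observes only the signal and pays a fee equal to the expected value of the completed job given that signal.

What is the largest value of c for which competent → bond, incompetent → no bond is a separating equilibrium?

137

Under separation: bond → competent (pays 193); no bond → incompetent (pays 72).
Incompetent: 72 − 22 = 50 ≥ 193 − 242 = -49. Holds regardless of c. ✓
Competent: 193 − c ≥ 72 − 16, so c ≤ 193 − 56 = 137.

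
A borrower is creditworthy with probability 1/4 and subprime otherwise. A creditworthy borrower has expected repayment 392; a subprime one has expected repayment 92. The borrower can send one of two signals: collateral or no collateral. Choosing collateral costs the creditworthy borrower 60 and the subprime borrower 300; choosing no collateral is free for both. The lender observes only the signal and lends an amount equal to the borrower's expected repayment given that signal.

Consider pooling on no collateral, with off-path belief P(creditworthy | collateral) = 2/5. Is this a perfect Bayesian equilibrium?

Yes

At the pooled signal (no collateral) the lender holds the prior 1/4 and pays 1/4·392 + 3/4·92 = 167. Off-path (collateral) belief 2/5 gives 2/5·392 + 3/5·92 = 212.
Creditworthy: no collateral gives 167 − 0 = 167; collateral gives 212 − 60 = 152. Stays. ✓
Subprime: no collateral gives 167 − 0 = 167; collateral gives 212 − 300 = -88. Stays. ✓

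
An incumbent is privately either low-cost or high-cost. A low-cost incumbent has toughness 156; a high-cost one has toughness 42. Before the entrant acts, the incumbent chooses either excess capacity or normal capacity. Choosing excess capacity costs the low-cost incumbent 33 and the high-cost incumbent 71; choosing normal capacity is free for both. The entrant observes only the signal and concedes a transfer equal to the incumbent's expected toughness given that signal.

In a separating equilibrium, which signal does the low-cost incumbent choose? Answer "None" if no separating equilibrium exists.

Try low-cost → excess capacity, high-cost → normal capacity:
  Under separation the entrant infers type exactly: excess capacity → low-cost (pays 156), normal capacity → high-cost (pays 42).
  Low-cost: excess capacity gives 156 − 33 = 123; normal capacity gives 42 − 0 = 42. No deviation. ✓
  High-cost: normal capacity gives 42 − 0 = 42; excess capacity gives 156 − 71 = 85. Would deviate. ✗
Try low-cost → normal capacity, high-cost → excess capacity:
  Under separation the entrant infers type exactly: normal capacity → low-cost (pays 156), excess capacity → high-cost (pays 42).
  Low-cost: normal capacity gives 156 − 0 = 156; excess capacity gives 42 − 33 = 9. No deviation. ✓
  High-cost: excess capacity gives 42 − 71 = -29; normal capacity gives 156 − 0 = 156. Would deviate. ✗
Neither assignment is incentive-compatible.

None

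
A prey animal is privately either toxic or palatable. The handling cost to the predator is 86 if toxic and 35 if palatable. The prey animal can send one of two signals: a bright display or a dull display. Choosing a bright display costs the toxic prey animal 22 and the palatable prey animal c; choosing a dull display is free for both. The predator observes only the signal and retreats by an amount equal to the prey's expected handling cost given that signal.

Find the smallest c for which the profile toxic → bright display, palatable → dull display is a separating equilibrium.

51

Under separation: bright display → toxic (pays 86); dull display → palatable (pays 35).
Toxic: 86 − 22 = 64 ≥ 35 − 0 = 35. Holds regardless of c. ✓
Palatable: 35 − 0 ≥ 86 − c, so c ≥ 86 − 35 = 51.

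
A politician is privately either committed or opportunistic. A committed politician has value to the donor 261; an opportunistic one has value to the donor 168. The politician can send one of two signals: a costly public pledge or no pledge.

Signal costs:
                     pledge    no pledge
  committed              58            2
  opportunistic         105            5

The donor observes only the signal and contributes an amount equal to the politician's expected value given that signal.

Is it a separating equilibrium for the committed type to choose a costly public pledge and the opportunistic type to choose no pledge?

Yes

If types separate, pledge earns payment 261 and no pledge earns 168.
Committed: pledge gives 261 − 58 = 203; no pledge gives 168 − 2 = 166. No deviation. ✓
Opportunistic: no pledge gives 168 − 5 = 163; pledge gives 261 − 105 = 156. No deviation. ✓
Neither type gains from mimicking the other.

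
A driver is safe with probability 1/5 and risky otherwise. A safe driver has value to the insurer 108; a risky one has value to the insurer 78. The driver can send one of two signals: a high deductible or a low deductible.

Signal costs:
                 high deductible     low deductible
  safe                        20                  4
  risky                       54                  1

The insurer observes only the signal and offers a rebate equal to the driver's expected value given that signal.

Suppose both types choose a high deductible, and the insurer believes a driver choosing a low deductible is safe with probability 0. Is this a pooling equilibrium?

At the pooled signal (high deductible) the insurer holds the prior 1/5 and pays 1/5·108 + 4/5·78 = 84. Off-path (low deductible) belief 0 gives 0·108 + 1·78 = 78.
Safe: high deductible gives 84 − 20 = 64; low deductible gives 78 − 4 = 74. Deviates. ✗
Risky: high deductible gives 84 − 54 = 30; low deductible gives 78 − 1 = 77. Deviates. ✗

No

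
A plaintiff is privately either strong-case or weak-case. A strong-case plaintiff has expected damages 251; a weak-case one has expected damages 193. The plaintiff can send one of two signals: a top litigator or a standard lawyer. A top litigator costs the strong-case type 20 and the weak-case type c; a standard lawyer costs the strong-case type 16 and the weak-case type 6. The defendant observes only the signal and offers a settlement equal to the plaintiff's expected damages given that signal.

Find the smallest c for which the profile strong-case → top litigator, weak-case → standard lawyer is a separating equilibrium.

Under separation: top litigator → strong-case (pays 251); standard lawyer → weak-case (pays 193).
Strong-case: 251 − 20 = 231 ≥ 193 − 16 = 177. Holds regardless of c. ✓
Weak-case: 193 − 6 ≥ 251 − c, so c ≥ 251 − 187 = 64.

64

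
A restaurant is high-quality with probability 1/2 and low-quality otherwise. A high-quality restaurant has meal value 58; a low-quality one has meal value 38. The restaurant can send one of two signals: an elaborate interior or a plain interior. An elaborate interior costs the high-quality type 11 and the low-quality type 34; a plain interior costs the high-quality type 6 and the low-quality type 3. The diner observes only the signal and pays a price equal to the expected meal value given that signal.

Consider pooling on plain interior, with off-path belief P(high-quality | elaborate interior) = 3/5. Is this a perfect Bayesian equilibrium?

Yes

At the pooled signal (plain interior) the diner holds the prior 1/2 and pays 1/2·58 + 1/2·38 = 48. Off-path (elaborate interior) belief 3/5 gives 3/5·58 + 2/5·38 = 50.
High-quality: plain interior gives 48 − 6 = 42; elaborate interior gives 50 − 11 = 39. Stays. ✓
Low-quality: plain interior gives 48 − 3 = 45; elaborate interior gives 50 − 34 = 16. Stays. ✓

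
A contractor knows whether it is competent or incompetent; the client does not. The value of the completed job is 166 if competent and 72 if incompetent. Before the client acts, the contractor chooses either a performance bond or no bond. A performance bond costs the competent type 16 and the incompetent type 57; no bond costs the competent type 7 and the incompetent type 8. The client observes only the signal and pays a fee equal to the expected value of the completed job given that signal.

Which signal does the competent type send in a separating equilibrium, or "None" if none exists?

Try competent → bond, incompetent → no bond:
  Under separation the client infers type exactly: bond → competent (pays 166), no bond → incompetent (pays 72).
  Competent: bond gives 166 − 16 = 150; no bond gives 72 − 7 = 65. No deviation. ✓
  Incompetent: no bond gives 72 − 8 = 64; bond gives 166 − 57 = 109. Would deviate. ✗
Try competent → no bond, incompetent → bond:
  Under separation the client infers type exactly: no bond → competent (pays 166), bond → incompetent (pays 72).
  Competent: no bond gives 166 − 7 = 159; bond gives 72 − 16 = 56. No deviation. ✓
  Incompetent: bond gives 72 − 57 = 15; no bond gives 166 − 8 = 158. Would deviate. ✗
Neither assignment is incentive-compatible.

None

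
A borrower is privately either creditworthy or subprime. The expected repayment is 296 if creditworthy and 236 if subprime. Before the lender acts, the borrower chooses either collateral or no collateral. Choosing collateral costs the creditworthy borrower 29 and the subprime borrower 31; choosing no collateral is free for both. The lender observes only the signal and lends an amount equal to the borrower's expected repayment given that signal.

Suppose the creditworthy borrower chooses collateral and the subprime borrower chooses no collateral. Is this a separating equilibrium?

No

If types separate, collateral earns payment 296 and no collateral earns 236.
Creditworthy: collateral gives 296 − 29 = 267; no collateral gives 236 − 0 = 236. No deviation. ✓
Subprime: no collateral gives 236 − 0 = 236; collateral gives 296 − 31 = 265. Would deviate. ✗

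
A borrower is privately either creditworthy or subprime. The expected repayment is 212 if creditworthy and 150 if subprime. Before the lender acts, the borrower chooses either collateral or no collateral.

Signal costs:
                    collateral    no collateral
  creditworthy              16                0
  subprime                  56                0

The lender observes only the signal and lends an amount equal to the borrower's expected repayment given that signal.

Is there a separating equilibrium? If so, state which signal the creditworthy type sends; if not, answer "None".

Try creditworthy → collateral, subprime → no collateral:
  If types separate, collateral earns payment 212 and no collateral earns 150.
  Creditworthy: collateral gives 212 − 16 = 196; no collateral gives 150 − 0 = 150. No deviation. ✓
  Subprime: no collateral gives 150 − 0 = 150; collateral gives 212 − 56 = 156. Would deviate. ✗
Try creditworthy → no collateral, subprime → collateral:
  If types separate, no collateral earns payment 212 and collateral earns 150.
  Creditworthy: no collateral gives 212 − 0 = 212; collateral gives 150 − 16 = 134. No deviation. ✓
  Subprime: collateral gives 150 − 56 = 94; no collateral gives 212 − 0 = 212. Would deviate. ✗
Neither assignment is incentive-compatible.

None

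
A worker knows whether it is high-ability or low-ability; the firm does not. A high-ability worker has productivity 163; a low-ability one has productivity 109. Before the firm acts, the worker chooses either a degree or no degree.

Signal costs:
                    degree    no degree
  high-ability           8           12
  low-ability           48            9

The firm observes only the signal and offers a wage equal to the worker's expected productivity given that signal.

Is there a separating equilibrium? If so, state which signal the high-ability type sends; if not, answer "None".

None

Try high-ability → degree, low-ability → no degree:
  If types separate, degree earns payment 163 and no degree earns 109.
  High-ability: degree gives 163 − 8 = 155; no degree gives 109 − 12 = 97. No deviation. ✓
  Low-ability: no degree gives 109 − 9 = 100; degree gives 163 − 48 = 115. Would deviate. ✗
Try high-ability → no degree, low-ability → degree:
  If types separate, no degree earns payment 163 and degree earns 109.
  High-ability: no degree gives 163 − 12 = 151; degree gives 109 − 8 = 101. No deviation. ✓
  Low-ability: degree gives 109 − 48 = 61; no degree gives 163 − 9 = 154. Would deviate. ✗
Neither assignment is incentive-compatible.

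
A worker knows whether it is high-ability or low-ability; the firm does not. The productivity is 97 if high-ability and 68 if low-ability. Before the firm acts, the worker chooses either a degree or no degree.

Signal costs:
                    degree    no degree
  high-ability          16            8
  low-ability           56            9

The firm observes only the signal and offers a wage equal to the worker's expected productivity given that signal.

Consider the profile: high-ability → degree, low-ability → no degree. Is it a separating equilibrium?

Yes

Under separation the firm infers type exactly: degree → high-ability (pays 97), no degree → low-ability (pays 68).
High-ability: degree gives 97 − 16 = 81; no degree gives 68 − 8 = 60. No deviation. ✓
Low-ability: no degree gives 68 − 9 = 59; degree gives 97 − 56 = 41. No deviation. ✓
Neither type gains from mimicking the other.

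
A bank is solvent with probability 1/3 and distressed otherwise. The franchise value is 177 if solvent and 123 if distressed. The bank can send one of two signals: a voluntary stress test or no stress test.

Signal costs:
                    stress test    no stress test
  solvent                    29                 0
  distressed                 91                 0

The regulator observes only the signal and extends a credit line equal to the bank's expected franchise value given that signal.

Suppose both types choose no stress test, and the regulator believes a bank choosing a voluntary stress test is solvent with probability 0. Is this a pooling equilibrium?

On the equilibrium path (no stress test) the regulator holds the prior 1/3 and pays 1/3·177 + 2/3·123 = 141. Off-path (stress test) belief 0 gives 0·177 + 1·123 = 123.
Solvent: no stress test gives 141 − 0 = 141; stress test gives 123 − 29 = 94. Stays. ✓
Distressed: no stress test gives 141 − 0 = 141; stress test gives 123 − 91 = 32. Stays. ✓
Beliefs are Bayes-consistent on-path and both types best-respond.

Yes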